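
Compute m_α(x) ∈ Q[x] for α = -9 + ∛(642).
m_α(x) = x^3 + 27x^2 + 243x + 87

Set β = α + 9 = ∛(642), so β^3 = 642. Then (α + 9)^3 - 642 = 0, i.e. α is a root of g(x) = (x + 9)^3 - 642 = x^3 + 27x^2 + 243x + 87. Since g(x) = h(x + 9) where h(x) = x^3 - 642, and h is irreducible over Q (because 642 is not a perfect cube, so h has no rational root, and a monic cubic with no rational root is irreducible), g is also irreducible (irreducibility is preserved under the substitution x → x + 9). Hence m_α(x) = x^3 + 27x^2 + 243x + 87.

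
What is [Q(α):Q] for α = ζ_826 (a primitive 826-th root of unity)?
[Q(α):Q] = 348

The minimal polynomial of ζ_826 over Q is the 826-th cyclotomic polynomial Φ_826(x), which is irreducible over Q and has degree φ(826) = 348. Hence [Q(α):Q] = φ(826) = 348.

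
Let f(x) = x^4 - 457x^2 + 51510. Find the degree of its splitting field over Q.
[K : Q] = 4

Solving the quadratic in x^2: x^2 = (457 ± √(457^2 - 4·51510))/2 = (457 ± √2809)/2 = (457 ± 53)/2, giving x^2 = 255 or x^2 = 202. So f(x) = (x^2 - 255)(x^2 - 202) and the roots of f are ±√255, ±√202. Hence the splitting field is K = Q(√255, √202). Since 255 and 202 are distinct squarefree integers > 1, their product 51510 is not a perfect square, so √202 ∉ Q(√255). By the tower law [K:Q] = [Q(√255,√202):Q(√255)] · [Q(√255):Q] = 2 · 2 = 4.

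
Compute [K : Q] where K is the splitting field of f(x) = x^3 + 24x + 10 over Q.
[K : Q] = 6

By the rational root test, any rational root of the monic integer polynomial f(x) = x^3 + 24x + 10 must be an integer dividing the constant term 10, i.e. one of ±{1, 2, 5, 10}. Evaluating: f(1) = 35, f(-1) = -15, f(2) = 66, f(-2) = -46, f(5) = 255, f(-5) = -235, f(10) = 1250, f(-10) = -1230; none is 0, so f has no rational root and is therefore irreducible over Q (a cubic with no linear factor over a field is irreducible). For an irreducible cubic, the Galois group is A_3 or S_3 according as the discriminant disc(f) = -4a^3 - 27b^2 = -4·(24)^3 - 27·(10)^2 = -57996 is or is not a square in Q. Here disc(f) = -57996 is not a perfect square in Q, so the Galois group of f over Q is not contained in A_3 and must be all of S_3. The splitting field has degree |S_3| = 6 over Q, so [K : Q] = 6.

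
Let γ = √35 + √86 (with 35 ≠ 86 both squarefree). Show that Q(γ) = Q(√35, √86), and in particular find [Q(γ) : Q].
[Q(γ) : Q] = 4 (equivalently, Q(γ) = Q(√35, √86))

Obviously Q(γ) ⊆ Q(√35, √86), and [Q(√35, √86):Q] = 4 (since 35, 86 are distinct squarefree integers > 1 with 3010 not a perfect square). To show equality we compute the minimal polynomial of γ. From γ = √35 + √86: γ^2 = 35 + 2√(3010) + 86 = 121 + 2√(3010), so γ^2 - 121 = 2√(3010); squaring, (γ^2 - 121)^2 = 4·3010, i.e. γ^4 - 242γ^2 + 14641 - 12040 = 0, i.e. γ^4 - 242γ^2 + 2601 = 0. So γ is a root of x^4 - 242x^2 + 2601. This polynomial is irreducible over Q: it has no rational root (each ±√35 ± √86 is irrational), and any factorization into two quadratics over Q would force √(3010) ∈ Q (pairing opposite roots) or √35, √86 ∈ Q (other pairings), all impossible. Hence [Q(γ):Q] = 4 = [Q(√35, √86):Q], so Q(γ) = Q(√35, √86).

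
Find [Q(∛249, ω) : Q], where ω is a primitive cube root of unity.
[Q(∛249, ω) : Q] = 6

[Q(∛249):Q] = 3 (min poly x^3 - 249, irreducible since 249 is not a perfect cube). [Q(ω):Q] = 2 (min poly x^2 + x + 1). Since Q(∛249) ⊂ R and ω ∉ R, we have ω ∉ Q(∛249), so x^2 + x + 1 remains irreducible over Q(∛249) and [Q(∛249, ω) : Q(∛249)] = 2. By the tower law, [Q(∛249, ω) : Q] = 3 · 2 = 6. (In fact Q(∛249, ω) is the splitting field of x^3 - 249 over Q.)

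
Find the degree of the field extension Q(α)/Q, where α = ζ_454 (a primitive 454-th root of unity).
[Q(α):Q] = 226

The minimal polynomial of ζ_454 over Q is the 454-th cyclotomic polynomial Φ_454(x), which is irreducible over Q and has degree φ(454) = 226. Hence [Q(α):Q] = φ(454) = 226.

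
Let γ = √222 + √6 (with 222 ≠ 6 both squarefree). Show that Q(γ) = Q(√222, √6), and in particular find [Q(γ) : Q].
[Q(γ) : Q] = 4 (equivalently, Q(γ) = Q(√222, √6))

Obviously Q(γ) ⊆ Q(√222, √6), and [Q(√222, √6):Q] = 4 (since 222, 6 are distinct squarefree integers > 1 with 1332 not a perfect square). To show equality we compute the minimal polynomial of γ. From γ = √222 + √6: γ^2 = 222 + 2√(1332) + 6 = 228 + 2√(1332), so γ^2 - 228 = 2√(1332); squaring, (γ^2 - 228)^2 = 4·1332, i.e. γ^4 - 456γ^2 + 51984 - 5328 = 0, i.e. γ^4 - 456γ^2 + 46656 = 0. So γ is a root of x^4 - 456x^2 + 46656. This polynomial is irreducible over Q: it has no rational root (each ±√222 ± √6 is irrational), and any factorization into two quadratics over Q would force √(1332) ∈ Q (pairing opposite roots) or √222, √6 ∈ Q (other pairings), all impossible. Hence [Q(γ):Q] = 4 = [Q(√222, √6):Q], so Q(γ) = Q(√222, √6).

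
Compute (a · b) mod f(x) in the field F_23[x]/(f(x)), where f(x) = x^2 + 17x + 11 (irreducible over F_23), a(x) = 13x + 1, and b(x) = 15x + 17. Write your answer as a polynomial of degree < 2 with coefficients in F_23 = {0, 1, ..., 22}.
a · b ≡ 3x + 11 (mod f(x))

Multiply in F_23[x]: a(x)·b(x) = (13x + 1)·(15x + 17) = 11x^2 + 6x + 17. This has degree ≥ 2, so divide by f(x) over F_23: 11x^2 + 6x + 17 = (11)·(x^2 + 17x + 11) + (3x + 11). Hence a·b ≡ 3x + 11 (mod f). (F_23[x]/(f) is a field with 23^2 = 529 elements since f is irreducible of degree 2.)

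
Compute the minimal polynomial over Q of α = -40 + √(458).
m_α(x) = x^2 + 80x + 1142

From α + 40 = √(458), squaring gives (α + 40)^2 = 458, i.e. α^2 + 80α + 1600 = 458, so α^2 + 80α + 1142 = 0. The discriminant of x^2 + 80x + 1142 is (80)^2 - 4·(1142) = 6400 - 4568 = 1832, and 4·(458) is not a perfect square in Q since 458 is squarefree and ≠ 1. Hence x^2 + 80x + 1142 is irreducible over Q and is the minimal polynomial of α.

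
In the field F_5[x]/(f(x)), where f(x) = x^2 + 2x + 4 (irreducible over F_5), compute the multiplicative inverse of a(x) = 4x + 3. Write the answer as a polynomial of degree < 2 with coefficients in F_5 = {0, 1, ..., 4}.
a(x)^(-1) ≡ 4x (mod f(x))

Since f is irreducible over F_5, F_5[x]/(f) is a field and a(x) ≠ 0 has an inverse. Apply the extended Euclidean algorithm to f(x) and a(x) in F_5[x]: f(x) = (4x)·a(x) + (4). The last nonzero remainder is the constant 4 = gcd(f, a) in F_5. Back-substituting through the division chain expresses 4 = s(x)·a(x) + t(x)·f(x) with s(x) ≡ x (mod f), so (x)·a(x) ≡ 4 (mod f). Multiplying by 4^(-1) ≡ 4 in F_5 gives a(x)^(-1) ≡ 4·(x) ≡ 4x (mod f). Check: (4x + 3)·(4x) = x^2 + 2x ≡ 1 (mod x^2 + 2x + 4).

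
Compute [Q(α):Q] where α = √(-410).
[Q(α):Q] = 2

[Q(α):Q] equals the degree of the minimal polynomial of α. Here α^2 = -410 and x^2 + 410 is irreducible (d = -410 is squarefree, ≠ 1, hence not a square), so deg(m_α) = 2. Thus [Q(α):Q] = 2.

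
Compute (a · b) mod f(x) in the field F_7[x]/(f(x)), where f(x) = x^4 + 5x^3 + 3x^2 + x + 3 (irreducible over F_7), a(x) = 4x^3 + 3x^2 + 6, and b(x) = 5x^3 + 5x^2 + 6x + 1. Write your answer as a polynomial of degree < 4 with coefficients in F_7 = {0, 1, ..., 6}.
a · b ≡ 2x^3 + x^2 + 4x + 4 (mod f(x))

Multiply in F_7[x]: a(x)·b(x) = (4x^3 + 3x^2 + 6)·(5x^3 + 5x^2 + 6x + 1) = 6x^6 + 4x^4 + 3x^3 + 5x^2 + x + 6. This has degree ≥ 4, so divide by f(x) over F_7: 6x^6 + 4x^4 + 3x^3 + 5x^2 + x + 6 = (6x^2 + 5x + 3)·(x^4 + 5x^3 + 3x^2 + x + 3) + (2x^3 + x^2 + 4x + 4). Hence a·b ≡ 2x^3 + x^2 + 4x + 4 (mod f). (F_7[x]/(f) is a field with 7^4 = 2401 elements since f is irreducible of degree 4.)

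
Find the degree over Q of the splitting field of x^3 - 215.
[K : Q] = 6

The roots of x^3 - 215 are ∛215, ω∛215, ω^2∛215 where ω = e^(2πi/3) is a primitive cube root of unity, so K = Q(∛215, ω). Now [Q(∛215):Q] = 3 (since 215 is not a perfect cube, x^3 - 215 is irreducible) and [Q(ω):Q] = 2. Both 2 and 3 divide [K:Q], and [K:Q] ≤ 3·2 = 6, so [K:Q] = 6. (Equivalently: Q(∛215) ⊂ R but ω ∉ R, so [K : Q(∛215)] = 2.)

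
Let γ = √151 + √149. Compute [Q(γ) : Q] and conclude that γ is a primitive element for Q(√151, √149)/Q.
[Q(γ) : Q] = 4 (equivalently, Q(γ) = Q(√151, √149))

Obviously Q(γ) ⊆ Q(√151, √149), and [Q(√151, √149):Q] = 4 (since 151, 149 are distinct squarefree integers > 1 with 22499 not a perfect square). To show equality we compute the minimal polynomial of γ. From γ = √151 + √149: γ^2 = 151 + 2√(22499) + 149 = 300 + 2√(22499), so γ^2 - 300 = 2√(22499); squaring, (γ^2 - 300)^2 = 4·22499, i.e. γ^4 - 600γ^2 + 90000 - 89996 = 0, i.e. γ^4 - 600γ^2 + 4 = 0. So γ is a root of x^4 - 600x^2 + 4. This polynomial is irreducible over Q: it has no rational root (each ±√151 ± √149 is irrational), and any factorization into two quadratics over Q would force √(22499) ∈ Q (pairing opposite roots) or √151, √149 ∈ Q (other pairings), all impossible. Hence [Q(γ):Q] = 4 = [Q(√151, √149):Q], so Q(γ) = Q(√151, √149).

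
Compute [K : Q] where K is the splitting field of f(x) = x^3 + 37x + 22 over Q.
[K : Q] = 6

By the rational root test, any rational root of the monic integer polynomial f(x) = x^3 + 37x + 22 must be an integer dividing the constant term 22, i.e. one of ±{1, 2, 11, 22}. Evaluating: f(1) = 60, f(-1) = -16, f(2) = 104, f(-2) = -60, f(11) = 1760, f(-11) = -1716, f(22) = 11484, f(-22) = -11440; none is 0, so f has no rational root and is therefore irreducible over Q (a cubic with no linear factor over a field is irreducible). For an irreducible cubic, the Galois group is A_3 or S_3 according as the discriminant disc(f) = -4a^3 - 27b^2 = -4·(37)^3 - 27·(22)^2 = -215680 is or is not a square in Q. Here disc(f) = -215680 is not a perfect square in Q, so the Galois group of f over Q is not contained in A_3 and must be all of S_3. The splitting field has degree |S_3| = 6 over Q, so [K : Q] = 6.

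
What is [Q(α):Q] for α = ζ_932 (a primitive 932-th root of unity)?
[Q(α):Q] = 464

The minimal polynomial of ζ_932 over Q is the 932-th cyclotomic polynomial Φ_932(x), which is irreducible over Q and has degree φ(932) = 464. Hence [Q(α):Q] = φ(932) = 464.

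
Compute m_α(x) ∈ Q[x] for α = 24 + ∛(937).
m_α(x) = x^3 - 72x^2 + 1728x - 14761

Set β = α - 24 = ∛(937), so β^3 = 937. Then (α - 24)^3 - 937 = 0, i.e. α is a root of g(x) = (x - 24)^3 - 937 = x^3 - 72x^2 + 1728x - 14761. Since g(x) = h(x - 24) where h(x) = x^3 - 937, and h is irreducible over Q (because 937 is not a perfect cube, so h has no rational root, and a monic cubic with no rational root is irreducible), g is also irreducible (irreducibility is preserved under the substitution x → x - 24). Hence m_α(x) = x^3 - 72x^2 + 1728x - 14761.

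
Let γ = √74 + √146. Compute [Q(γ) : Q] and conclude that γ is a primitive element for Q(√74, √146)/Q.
[Q(γ) : Q] = 4 (equivalently, Q(γ) = Q(√74, √146))

Obviously Q(γ) ⊆ Q(√74, √146), and [Q(√74, √146):Q] = 4 (since 74, 146 are distinct squarefree integers > 1 with 10804 not a perfect square). To show equality we compute the minimal polynomial of γ. From γ = √74 + √146: γ^2 = 74 + 2√(10804) + 146 = 220 + 2√(10804), so γ^2 - 220 = 2√(10804); squaring, (γ^2 - 220)^2 = 4·10804, i.e. γ^4 - 440γ^2 + 48400 - 43216 = 0, i.e. γ^4 - 440γ^2 + 5184 = 0. So γ is a root of x^4 - 440x^2 + 5184. This polynomial is irreducible over Q: it has no rational root (each ±√74 ± √146 is irrational), and any factorization into two quadratics over Q would force √(10804) ∈ Q (pairing opposite roots) or √74, √146 ∈ Q (other pairings), all impossible. Hence [Q(γ):Q] = 4 = [Q(√74, √146):Q], so Q(γ) = Q(√74, √146).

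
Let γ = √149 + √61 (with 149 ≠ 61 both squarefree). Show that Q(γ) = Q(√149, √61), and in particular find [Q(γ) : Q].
[Q(γ) : Q] = 4 (equivalently, Q(γ) = Q(√149, √61))

Obviously Q(γ) ⊆ Q(√149, √61), and [Q(√149, √61):Q] = 4 (since 149, 61 are distinct squarefree integers > 1 with 9089 not a perfect square). To show equality we compute the minimal polynomial of γ. From γ = √149 + √61: γ^2 = 149 + 2√(9089) + 61 = 210 + 2√(9089), so γ^2 - 210 = 2√(9089); squaring, (γ^2 - 210)^2 = 4·9089, i.e. γ^4 - 420γ^2 + 44100 - 36356 = 0, i.e. γ^4 - 420γ^2 + 7744 = 0. So γ is a root of x^4 - 420x^2 + 7744. This polynomial is irreducible over Q: it has no rational root (each ±√149 ± √61 is irrational), and any factorization into two quadratics over Q would force √(9089) ∈ Q (pairing opposite roots) or √149, √61 ∈ Q (other pairings), all impossible. Hence [Q(γ):Q] = 4 = [Q(√149, √61):Q], so Q(γ) = Q(√149, √61).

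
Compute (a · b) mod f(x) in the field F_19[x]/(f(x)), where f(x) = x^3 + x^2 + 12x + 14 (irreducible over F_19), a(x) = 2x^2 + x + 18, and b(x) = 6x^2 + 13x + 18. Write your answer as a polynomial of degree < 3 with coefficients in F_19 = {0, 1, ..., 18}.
a · b ≡ 12x^2 + 15x + 6 (mod f(x))

Multiply in F_19[x]: a(x)·b(x) = (2x^2 + x + 18)·(6x^2 + 13x + 18) = 12x^4 + 13x^3 + 5x^2 + 5x + 1. This has degree ≥ 3, so divide by f(x) over F_19: 12x^4 + 13x^3 + 5x^2 + 5x + 1 = (12x + 1)·(x^3 + x^2 + 12x + 14) + (12x^2 + 15x + 6). Hence a·b ≡ 12x^2 + 15x + 6 (mod f). (F_19[x]/(f) is a field with 19^3 = 6859 elements since f is irreducible of degree 3.)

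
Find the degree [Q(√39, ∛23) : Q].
[Q(√39, ∛23) : Q] = 6

Let L = Q(√39, ∛23). Since Q(√39) ⊂ L and [Q(√39):Q] = 2, the tower law gives 2 | [L:Q]. Likewise Q(∛23) ⊂ L with [Q(∛23):Q] = 3 (because 23 is not a perfect cube), so 3 | [L:Q]. As gcd(2,3) = 1, [L:Q] is divisible by 6. Conversely L is generated over Q by √39 and ∛23, so [L:Q] ≤ 2·3 = 6. Therefore [Q(√39, ∛23) : Q] = 6.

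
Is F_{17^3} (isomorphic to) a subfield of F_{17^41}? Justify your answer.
No: F_{17^3} is not a subfield of F_{17^41}

F_{p^m} embeds in F_{p^n} iff m | n. Here 3 ∤ 41 (since 41 = 13·3 + 2 with remainder 2 ≠ 0), so F_{17^3} is not a subfield of F_{17^41}. Equivalently: if it were, the tower law would give 3 = [F_{17^3}:F_17] dividing [F_{17^41}:F_17] = 41, contradiction.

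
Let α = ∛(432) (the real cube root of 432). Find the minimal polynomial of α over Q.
m_α(x) = x^3 - 432

α satisfies α^3 = 432, so x^3 - 432 annihilates α. By the rational root test, a rational root p/q (in lowest terms) of x^3 - 432 would satisfy p^3 = 432 q^3, forcing q = 1 and p^3 = 432; but 432 is not a perfect cube, contradiction. A monic cubic over Q with no rational root is irreducible (any nontrivial factorization would include a linear factor). Hence x^3 - 432 is the minimal polynomial of α, and in particular [Q(α):Q] = 3.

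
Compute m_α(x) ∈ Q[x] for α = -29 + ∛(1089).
m_α(x) = x^3 + 87x^2 + 2523x + 23300

Set β = α + 29 = ∛(1089), so β^3 = 1089. Then (α + 29)^3 - 1089 = 0, i.e. α is a root of g(x) = (x + 29)^3 - 1089 = x^3 + 87x^2 + 2523x + 23300. Since g(x) = h(x + 29) where h(x) = x^3 - 1089, and h is irreducible over Q (because 1089 is not a perfect cube, so h has no rational root, and a monic cubic with no rational root is irreducible), g is also irreducible (irreducibility is preserved under the substitution x → x + 29). Hence m_α(x) = x^3 + 87x^2 + 2523x + 23300.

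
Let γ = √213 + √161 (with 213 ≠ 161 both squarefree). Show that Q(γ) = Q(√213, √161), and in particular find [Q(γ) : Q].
[Q(γ) : Q] = 4 (equivalently, Q(γ) = Q(√213, √161))

Obviously Q(γ) ⊆ Q(√213, √161), and [Q(√213, √161):Q] = 4 (since 213, 161 are distinct squarefree integers > 1 with 34293 not a perfect square). To show equality we compute the minimal polynomial of γ. From γ = √213 + √161: γ^2 = 213 + 2√(34293) + 161 = 374 + 2√(34293), so γ^2 - 374 = 2√(34293); squaring, (γ^2 - 374)^2 = 4·34293, i.e. γ^4 - 748γ^2 + 139876 - 137172 = 0, i.e. γ^4 - 748γ^2 + 2704 = 0. So γ is a root of x^4 - 748x^2 + 2704. This polynomial is irreducible over Q: it has no rational root (each ±√213 ± √161 is irrational), and any factorization into two quadratics over Q would force √(34293) ∈ Q (pairing opposite roots) or √213, √161 ∈ Q (other pairings), all impossible. Hence [Q(γ):Q] = 4 = [Q(√213, √161):Q], so Q(γ) = Q(√213, √161).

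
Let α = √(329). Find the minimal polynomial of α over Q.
m_α(x) = x^2 - 329

α satisfies α^2 - 329 = 0, so x^2 - 329 annihilates α. Since d = 329 is squarefree and ≠ 1, it is not a perfect square in Q, so x^2 - 329 has no rational root and is therefore irreducible over Q (a degree-2 polynomial over a field is irreducible iff it has no root). Hence m_α(x) = x^2 - 329.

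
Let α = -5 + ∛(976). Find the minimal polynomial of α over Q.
m_α(x) = x^3 + 15x^2 + 75x - 851

Set β = α + 5 = ∛(976), so β^3 = 976. Then (α + 5)^3 - 976 = 0, i.e. α is a root of g(x) = (x + 5)^3 - 976 = x^3 + 15x^2 + 75x - 851. Since g(x) = h(x + 5) where h(x) = x^3 - 976, and h is irreducible over Q (because 976 is not a perfect cube, so h has no rational root, and a monic cubic with no rational root is irreducible), g is also irreducible (irreducibility is preserved under the substitution x → x + 5). Hence m_α(x) = x^3 + 15x^2 + 75x - 851.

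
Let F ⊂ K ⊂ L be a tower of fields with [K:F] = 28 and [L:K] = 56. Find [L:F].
[L:F] = 1568

The tower law says that for any tower of field extensions F ⊂ K ⊂ L with finite degrees, [L:F] = [L:K] · [K:F]. Here this gives [L:F] = 56 · 28 = 1568.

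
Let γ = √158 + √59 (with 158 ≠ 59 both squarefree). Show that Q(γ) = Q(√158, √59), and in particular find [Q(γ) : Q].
[Q(γ) : Q] = 4 (equivalently, Q(γ) = Q(√158, √59))

Obviously Q(γ) ⊆ Q(√158, √59), and [Q(√158, √59):Q] = 4 (since 158, 59 are distinct squarefree integers > 1 with 9322 not a perfect square). To show equality we compute the minimal polynomial of γ. From γ = √158 + √59: γ^2 = 158 + 2√(9322) + 59 = 217 + 2√(9322), so γ^2 - 217 = 2√(9322); squaring, (γ^2 - 217)^2 = 4·9322, i.e. γ^4 - 434γ^2 + 47089 - 37288 = 0, i.e. γ^4 - 434γ^2 + 9801 = 0. So γ is a root of x^4 - 434x^2 + 9801. This polynomial is irreducible over Q: it has no rational root (each ±√158 ± √59 is irrational), and any factorization into two quadratics over Q would force √(9322) ∈ Q (pairing opposite roots) or √158, √59 ∈ Q (other pairings), all impossible. Hence [Q(γ):Q] = 4 = [Q(√158, √59):Q], so Q(γ) = Q(√158, √59).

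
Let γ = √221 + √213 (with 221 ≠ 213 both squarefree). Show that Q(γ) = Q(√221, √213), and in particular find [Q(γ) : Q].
[Q(γ) : Q] = 4 (equivalently, Q(γ) = Q(√221, √213))

Obviously Q(γ) ⊆ Q(√221, √213), and [Q(√221, √213):Q] = 4 (since 221, 213 are distinct squarefree integers > 1 with 47073 not a perfect square). To show equality we compute the minimal polynomial of γ. From γ = √221 + √213: γ^2 = 221 + 2√(47073) + 213 = 434 + 2√(47073), so γ^2 - 434 = 2√(47073); squaring, (γ^2 - 434)^2 = 4·47073, i.e. γ^4 - 868γ^2 + 188356 - 188292 = 0, i.e. γ^4 - 868γ^2 + 64 = 0. So γ is a root of x^4 - 868x^2 + 64. This polynomial is irreducible over Q: it has no rational root (each ±√221 ± √213 is irrational), and any factorization into two quadratics over Q would force √(47073) ∈ Q (pairing opposite roots) or √221, √213 ∈ Q (other pairings), all impossible. Hence [Q(γ):Q] = 4 = [Q(√221, √213):Q], so Q(γ) = Q(√221, √213).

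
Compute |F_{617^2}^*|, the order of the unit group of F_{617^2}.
|F_{617^2}^*| = 380688

F_{617^2} has 617^2 = 380689 elements; its multiplicative group consists of all nonzero elements, so |F_{617^2}^*| = 380689 - 1 = 380688. (It is cyclic since any finite subgroup of the multiplicative group of a field is cyclic.)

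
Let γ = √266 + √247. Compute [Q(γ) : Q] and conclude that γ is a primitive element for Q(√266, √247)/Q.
[Q(γ) : Q] = 4 (equivalently, Q(γ) = Q(√266, √247))

Obviously Q(γ) ⊆ Q(√266, √247), and [Q(√266, √247):Q] = 4 (since 266, 247 are distinct squarefree integers > 1 with 65702 not a perfect square). To show equality we compute the minimal polynomial of γ. From γ = √266 + √247: γ^2 = 266 + 2√(65702) + 247 = 513 + 2√(65702), so γ^2 - 513 = 2√(65702); squaring, (γ^2 - 513)^2 = 4·65702, i.e. γ^4 - 1026γ^2 + 263169 - 262808 = 0, i.e. γ^4 - 1026γ^2 + 361 = 0. So γ is a root of x^4 - 1026x^2 + 361. This polynomial is irreducible over Q: it has no rational root (each ±√266 ± √247 is irrational), and any factorization into two quadratics over Q would force √(65702) ∈ Q (pairing opposite roots) or √266, √247 ∈ Q (other pairings), all impossible. Hence [Q(γ):Q] = 4 = [Q(√266, √247):Q], so Q(γ) = Q(√266, √247).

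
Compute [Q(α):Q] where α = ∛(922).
[Q(α):Q] = 3

The minimal polynomial of α is x^3 - 922, irreducible over Q since 922 is not a perfect cube (so x^3 - 922 has no rational root). Hence [Q(α):Q] = deg(m_α) = 3.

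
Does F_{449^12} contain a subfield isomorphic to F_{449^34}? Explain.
No: F_{449^34} is not a subfield of F_{449^12}

F_{p^m} embeds in F_{p^n} iff m | n. Here 34 ∤ 12 (since 12 = 0·34 + 12 with remainder 12 ≠ 0), so F_{449^34} is not a subfield of F_{449^12}. Equivalently: if it were, the tower law would give 34 = [F_{449^34}:F_449] dividing [F_{449^12}:F_449] = 12, contradiction.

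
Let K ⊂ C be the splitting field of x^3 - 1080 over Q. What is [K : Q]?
[K : Q] = 6

The roots of x^3 - 1080 are ∛1080, ω∛1080, ω^2∛1080 where ω = e^(2πi/3) is a primitive cube root of unity, so K = Q(∛1080, ω). Now [Q(∛1080):Q] = 3 (since 1080 is not a perfect cube, x^3 - 1080 is irreducible) and [Q(ω):Q] = 2. Both 2 and 3 divide [K:Q], and [K:Q] ≤ 3·2 = 6, so [K:Q] = 6. (Equivalently: Q(∛1080) ⊂ R but ω ∉ R, so [K : Q(∛1080)] = 2.)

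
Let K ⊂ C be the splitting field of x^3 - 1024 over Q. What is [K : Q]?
[K : Q] = 6

The roots of x^3 - 1024 are ∛1024, ω∛1024, ω^2∛1024 where ω = e^(2πi/3) is a primitive cube root of unity, so K = Q(∛1024, ω). Now [Q(∛1024):Q] = 3 (since 1024 is not a perfect cube, x^3 - 1024 is irreducible) and [Q(ω):Q] = 2. Both 2 and 3 divide [K:Q], and [K:Q] ≤ 3·2 = 6, so [K:Q] = 6. (Equivalently: Q(∛1024) ⊂ R but ω ∉ R, so [K : Q(∛1024)] = 2.)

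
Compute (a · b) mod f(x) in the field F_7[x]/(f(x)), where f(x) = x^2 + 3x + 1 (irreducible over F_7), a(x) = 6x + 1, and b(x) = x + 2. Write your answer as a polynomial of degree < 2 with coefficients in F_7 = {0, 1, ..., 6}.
a · b ≡ 2x + 3 (mod f(x))

Multiply in F_7[x]: a(x)·b(x) = (6x + 1)·(x + 2) = 6x^2 + 6x + 2. This has degree ≥ 2, so divide by f(x) over F_7: 6x^2 + 6x + 2 = (6)·(x^2 + 3x + 1) + (2x + 3). Hence a·b ≡ 2x + 3 (mod f). (F_7[x]/(f) is a field with 7^2 = 49 elements since f is irreducible of degree 2.)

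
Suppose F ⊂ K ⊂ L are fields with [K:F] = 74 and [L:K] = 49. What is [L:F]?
[L:F] = 3626

The tower law says that for any tower of field extensions F ⊂ K ⊂ L with finite degrees, [L:F] = [L:K] · [K:F]. Here this gives [L:F] = 49 · 74 = 3626.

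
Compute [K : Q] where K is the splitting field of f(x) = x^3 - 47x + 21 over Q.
[K : Q] = 6

By the rational root test, any rational root of the monic integer polynomial f(x) = x^3 - 47x + 21 must be an integer dividing the constant term 21, i.e. one of ±{1, 3, 7, 21}. Evaluating: f(1) = -25, f(-1) = 67, f(3) = -93, f(-3) = 135, f(7) = 35, f(-7) = 7, f(21) = 8295, f(-21) = -8253; none is 0, so f has no rational root and is therefore irreducible over Q (a cubic with no linear factor over a field is irreducible). For an irreducible cubic, the Galois group is A_3 or S_3 according as the discriminant disc(f) = -4a^3 - 27b^2 = -4·(-47)^3 - 27·(21)^2 = 403385 is or is not a square in Q. Here disc(f) = 403385 is not a perfect square in Q, so the Galois group of f over Q is not contained in A_3 and must be all of S_3. The splitting field has degree |S_3| = 6 over Q, so [K : Q] = 6.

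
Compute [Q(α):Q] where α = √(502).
[Q(α):Q] = 2

[Q(α):Q] equals the degree of the minimal polynomial of α. Here α^2 = 502 and x^2 - 502 is irreducible (d = 502 is squarefree, ≠ 1, hence not a square), so deg(m_α) = 2. Thus [Q(α):Q] = 2.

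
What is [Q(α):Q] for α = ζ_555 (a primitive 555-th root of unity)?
[Q(α):Q] = 288

The minimal polynomial of ζ_555 over Q is the 555-th cyclotomic polynomial Φ_555(x), which is irreducible over Q and has degree φ(555) = 288. Hence [Q(α):Q] = φ(555) = 288.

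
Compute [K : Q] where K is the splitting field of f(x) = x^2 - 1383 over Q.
[K : Q] = 2

f(x) = x^2 - 1383 factors as (x - √1383)(x + √1383). The splitting field is K = Q(√1383). Since 1383 is squarefree and > 1, it is not a perfect square, so x^2 - 1383 is irreducible over Q and [Q(√1383) : Q] = 2. Hence [K : Q] = 2.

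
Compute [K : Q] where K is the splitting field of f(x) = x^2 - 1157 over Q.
[K : Q] = 2

f(x) = x^2 - 1157 factors as (x - √1157)(x + √1157). The splitting field is K = Q(√1157). Since 1157 is squarefree and > 1, it is not a perfect square, so x^2 - 1157 is irreducible over Q and [Q(√1157) : Q] = 2. Hence [K : Q] = 2.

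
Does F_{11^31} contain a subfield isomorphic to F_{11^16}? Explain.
No: F_{11^16} is not a subfield of F_{11^31}

F_{p^m} embeds in F_{p^n} iff m | n. Here 16 ∤ 31 (since 31 = 1·16 + 15 with remainder 15 ≠ 0), so F_{11^16} is not a subfield of F_{11^31}. Equivalently: if it were, the tower law would give 16 = [F_{11^16}:F_11] dividing [F_{11^31}:F_11] = 31, contradiction.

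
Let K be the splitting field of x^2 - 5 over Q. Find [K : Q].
[K : Q] = 2

f(x) = x^2 - 5 factors as (x - √5)(x + √5). The splitting field is K = Q(√5). Since 5 is squarefree and > 1, it is not a perfect square, so x^2 - 5 is irreducible over Q and [Q(√5) : Q] = 2. Hence [K : Q] = 2.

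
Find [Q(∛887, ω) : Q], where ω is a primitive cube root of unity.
[Q(∛887, ω) : Q] = 6

[Q(∛887):Q] = 3 (min poly x^3 - 887, irreducible since 887 is not a perfect cube). [Q(ω):Q] = 2 (min poly x^2 + x + 1). Since Q(∛887) ⊂ R and ω ∉ R, we have ω ∉ Q(∛887), so x^2 + x + 1 remains irreducible over Q(∛887) and [Q(∛887, ω) : Q(∛887)] = 2. By the tower law, [Q(∛887, ω) : Q] = 3 · 2 = 6. (In fact Q(∛887, ω) is the splitting field of x^3 - 887 over Q.)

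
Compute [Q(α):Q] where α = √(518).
[Q(α):Q] = 2

[Q(α):Q] equals the degree of the minimal polynomial of α. Here α^2 = 518 and x^2 - 518 is irreducible (d = 518 is squarefree, ≠ 1, hence not a square), so deg(m_α) = 2. Thus [Q(α):Q] = 2.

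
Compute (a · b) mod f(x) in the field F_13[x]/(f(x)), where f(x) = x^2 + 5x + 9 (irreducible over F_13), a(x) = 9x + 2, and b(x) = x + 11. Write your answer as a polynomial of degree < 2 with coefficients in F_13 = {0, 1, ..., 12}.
a · b ≡ 4x + 6 (mod f(x))

Multiply in F_13[x]: a(x)·b(x) = (9x + 2)·(x + 11) = 9x^2 + 10x + 9. This has degree ≥ 2, so divide by f(x) over F_13: 9x^2 + 10x + 9 = (9)·(x^2 + 5x + 9) + (4x + 6). Hence a·b ≡ 4x + 6 (mod f). (F_13[x]/(f) is a field with 13^2 = 169 elements since f is irreducible of degree 2.)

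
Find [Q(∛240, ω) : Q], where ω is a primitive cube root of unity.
[Q(∛240, ω) : Q] = 6

[Q(∛240):Q] = 3 (min poly x^3 - 240, irreducible since 240 is not a perfect cube). [Q(ω):Q] = 2 (min poly x^2 + x + 1). Since Q(∛240) ⊂ R and ω ∉ R, we have ω ∉ Q(∛240), so x^2 + x + 1 remains irreducible over Q(∛240) and [Q(∛240, ω) : Q(∛240)] = 2. By the tower law, [Q(∛240, ω) : Q] = 3 · 2 = 6. (In fact Q(∛240, ω) is the splitting field of x^3 - 240 over Q.)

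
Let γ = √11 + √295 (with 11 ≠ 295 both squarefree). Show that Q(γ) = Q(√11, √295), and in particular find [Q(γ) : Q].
[Q(γ) : Q] = 4 (equivalently, Q(γ) = Q(√11, √295))

Obviously Q(γ) ⊆ Q(√11, √295), and [Q(√11, √295):Q] = 4 (since 11, 295 are distinct squarefree integers > 1 with 3245 not a perfect square). To show equality we compute the minimal polynomial of γ. From γ = √11 + √295: γ^2 = 11 + 2√(3245) + 295 = 306 + 2√(3245), so γ^2 - 306 = 2√(3245); squaring, (γ^2 - 306)^2 = 4·3245, i.e. γ^4 - 612γ^2 + 93636 - 12980 = 0, i.e. γ^4 - 612γ^2 + 80656 = 0. So γ is a root of x^4 - 612x^2 + 80656. This polynomial is irreducible over Q: it has no rational root (each ±√11 ± √295 is irrational), and any factorization into two quadratics over Q would force √(3245) ∈ Q (pairing opposite roots) or √11, √295 ∈ Q (other pairings), all impossible. Hence [Q(γ):Q] = 4 = [Q(√11, √295):Q], so Q(γ) = Q(√11, √295).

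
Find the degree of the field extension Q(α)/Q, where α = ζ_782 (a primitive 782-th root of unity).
[Q(α):Q] = 352

The minimal polynomial of ζ_782 over Q is the 782-th cyclotomic polynomial Φ_782(x), which is irreducible over Q and has degree φ(782) = 352. Hence [Q(α):Q] = φ(782) = 352.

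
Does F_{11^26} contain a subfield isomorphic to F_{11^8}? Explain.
No: F_{11^8} is not a subfield of F_{11^26}

F_{p^m} embeds in F_{p^n} iff m | n. Here 8 ∤ 26 (since 26 = 3·8 + 2 with remainder 2 ≠ 0), so F_{11^8} is not a subfield of F_{11^26}. Equivalently: if it were, the tower law would give 8 = [F_{11^8}:F_11] dividing [F_{11^26}:F_11] = 26, contradiction.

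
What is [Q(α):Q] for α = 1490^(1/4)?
[Q(α):Q] = 4

α is a root of x^4 - 1490. By Eisenstein's criterion at the prime p = 2 (which divides the constant term 1490 but p^2 = 4 does not, since 1490 is squarefree), x^4 - 1490 is irreducible over Q. Hence [Q(α):Q] = 4.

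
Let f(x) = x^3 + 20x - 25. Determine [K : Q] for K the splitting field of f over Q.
[K : Q] = 6

By the rational root test, any rational root of the monic integer polynomial f(x) = x^3 + 20x - 25 must be an integer dividing the constant term -25, i.e. one of ±{1, 5, 25}. Evaluating: f(1) = -4, f(-1) = -46, f(5) = 200, f(-5) = -250, f(25) = 16100, f(-25) = -16150; none is 0, so f has no rational root and is therefore irreducible over Q (a cubic with no linear factor over a field is irreducible). For an irreducible cubic, the Galois group is A_3 or S_3 according as the discriminant disc(f) = -4a^3 - 27b^2 = -4·(20)^3 - 27·(-25)^2 = -48875 is or is not a square in Q. Here disc(f) = -48875 is not a perfect square in Q, so the Galois group of f over Q is not contained in A_3 and must be all of S_3. The splitting field has degree |S_3| = 6 over Q, so [K : Q] = 6.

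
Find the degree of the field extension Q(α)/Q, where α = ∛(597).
[Q(α):Q] = 3

The minimal polynomial of α is x^3 - 597, irreducible over Q since 597 is not a perfect cube (so x^3 - 597 has no rational root). Hence [Q(α):Q] = deg(m_α) = 3.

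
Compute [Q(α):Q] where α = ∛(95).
[Q(α):Q] = 3

The minimal polynomial of α is x^3 - 95, irreducible over Q since 95 is not a perfect cube (so x^3 - 95 has no rational root). Hence [Q(α):Q] = deg(m_α) = 3.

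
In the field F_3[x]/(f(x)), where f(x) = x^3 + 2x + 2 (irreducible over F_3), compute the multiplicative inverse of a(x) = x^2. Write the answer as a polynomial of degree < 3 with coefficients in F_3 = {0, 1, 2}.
a(x)^(-1) ≡ 2x^2 + x + 1 (mod f(x))

Since f is irreducible over F_3, F_3[x]/(f) is a field and a(x) ≠ 0 has an inverse. Apply the extended Euclidean algorithm to f(x) and a(x) in F_3[x]: f(x) = (x)·a(x) + (2x + 2);  a(x) = (2x + 1)·(2x + 2) + (1). The last nonzero remainder is the constant 1 = gcd(f, a) in F_3. Back-substituting through the division chain expresses 1 = s(x)·a(x) + t(x)·f(x) with s(x) ≡ 2x^2 + x + 1 (mod f), so a(x)^(-1) ≡ s(x) = 2x^2 + x + 1 (mod f). Check: (x^2)·(2x^2 + x + 1) = 2x^4 + x^3 + x^2 ≡ 1 (mod x^3 + 2x + 2).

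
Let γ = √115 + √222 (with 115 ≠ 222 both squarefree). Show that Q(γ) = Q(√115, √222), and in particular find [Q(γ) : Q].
[Q(γ) : Q] = 4 (equivalently, Q(γ) = Q(√115, √222))

Obviously Q(γ) ⊆ Q(√115, √222), and [Q(√115, √222):Q] = 4 (since 115, 222 are distinct squarefree integers > 1 with 25530 not a perfect square). To show equality we compute the minimal polynomial of γ. From γ = √115 + √222: γ^2 = 115 + 2√(25530) + 222 = 337 + 2√(25530), so γ^2 - 337 = 2√(25530); squaring, (γ^2 - 337)^2 = 4·25530, i.e. γ^4 - 674γ^2 + 113569 - 102120 = 0, i.e. γ^4 - 674γ^2 + 11449 = 0. So γ is a root of x^4 - 674x^2 + 11449. This polynomial is irreducible over Q: it has no rational root (each ±√115 ± √222 is irrational), and any factorization into two quadratics over Q would force √(25530) ∈ Q (pairing opposite roots) or √115, √222 ∈ Q (other pairings), all impossible. Hence [Q(γ):Q] = 4 = [Q(√115, √222):Q], so Q(γ) = Q(√115, √222).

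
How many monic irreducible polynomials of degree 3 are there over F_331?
There are 12088120 monic irreducible polynomials of degree 3 over F_331

Each element of F_{331^3} that lies in no proper subfield is a root of exactly one monic irreducible of degree 3 over F_331, and each such polynomial has 3 distinct roots in F_{331^3}. By Möbius inversion the count is N_331(3) = (1/3) Σ_{d|3} μ(3/d) · 331^d = (1/3)(μ(3)·331^1 + μ(1)·331^3) = 36264360/3 = 12088120.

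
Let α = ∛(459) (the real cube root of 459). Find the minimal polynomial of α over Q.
m_α(x) = x^3 - 459

α satisfies α^3 = 459, so x^3 - 459 annihilates α. By the rational root test, a rational root p/q (in lowest terms) of x^3 - 459 would satisfy p^3 = 459 q^3, forcing q = 1 and p^3 = 459; but 459 is not a perfect cube, contradiction. A monic cubic over Q with no rational root is irreducible (any nontrivial factorization would include a linear factor). Hence x^3 - 459 is the minimal polynomial of α, and in particular [Q(α):Q] = 3.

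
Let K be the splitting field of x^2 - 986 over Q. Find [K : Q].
[K : Q] = 2

f(x) = x^2 - 986 factors as (x - √986)(x + √986). The splitting field is K = Q(√986). Since 986 is squarefree and > 1, it is not a perfect square, so x^2 - 986 is irreducible over Q and [Q(√986) : Q] = 2. Hence [K : Q] = 2.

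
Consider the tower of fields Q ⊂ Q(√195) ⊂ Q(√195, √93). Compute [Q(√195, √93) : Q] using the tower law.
[Q(√195, √93) : Q] = 4

[Q(√195):Q] = 2 (min poly x^2 - 195, irreducible since 195 is squarefree > 1). For the top step, suppose √93 ∈ Q(√195), say √93 = c + d√195 with c, d ∈ Q. Squaring: 93 = c^2 + 195d^2 + 2cd√195. Since √195 ∉ Q this forces 2cd = 0. If d = 0 then √93 = c ∈ Q, contradicting 93 squarefree > 1. If c = 0 then 93 = 195d^2, so 195·93 = (195d)^2 is a perfect square in Q — but 195·93 = 18135 is not a perfect square (since 195 and 93 are distinct squarefree integers). Contradiction. Hence √93 ∉ Q(√195), so x^2 - 93 stays irreducible over Q(√195) and [Q(√195, √93) : Q(√195)] = 2. By the tower law, [Q(√195, √93) : Q] = 2 · 2 = 4.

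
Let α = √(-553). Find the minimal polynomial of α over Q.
m_α(x) = x^2 + 553

α satisfies α^2 + 553 = 0, so x^2 + 553 annihilates α. Since d = -553 is squarefree and ≠ 1, it is not a perfect square in Q, so x^2 + 553 has no rational root and is therefore irreducible over Q (a degree-2 polynomial over a field is irreducible iff it has no root). Hence m_α(x) = x^2 + 553.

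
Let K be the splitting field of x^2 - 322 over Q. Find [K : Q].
[K : Q] = 2

f(x) = x^2 - 322 factors as (x - √322)(x + √322). The splitting field is K = Q(√322). Since 322 is squarefree and > 1, it is not a perfect square, so x^2 - 322 is irreducible over Q and [Q(√322) : Q] = 2. Hence [K : Q] = 2.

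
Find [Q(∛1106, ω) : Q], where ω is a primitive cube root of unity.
[Q(∛1106, ω) : Q] = 6

[Q(∛1106):Q] = 3 (min poly x^3 - 1106, irreducible since 1106 is not a perfect cube). [Q(ω):Q] = 2 (min poly x^2 + x + 1). Since Q(∛1106) ⊂ R and ω ∉ R, we have ω ∉ Q(∛1106), so x^2 + x + 1 remains irreducible over Q(∛1106) and [Q(∛1106, ω) : Q(∛1106)] = 2. By the tower law, [Q(∛1106, ω) : Q] = 3 · 2 = 6. (In fact Q(∛1106, ω) is the splitting field of x^3 - 1106 over Q.)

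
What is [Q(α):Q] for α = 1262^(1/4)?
[Q(α):Q] = 4

α is a root of x^4 - 1262. By Eisenstein's criterion at the prime p = 2 (which divides the constant term 1262 but p^2 = 4 does not, since 1262 is squarefree), x^4 - 1262 is irreducible over Q. Hence [Q(α):Q] = 4.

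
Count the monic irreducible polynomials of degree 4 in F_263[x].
There are 1196070348 monic irreducible polynomials of degree 4 over F_263

Each element of F_{263^4} that lies in no proper subfield is a root of exactly one monic irreducible of degree 4 over F_263, and each such polynomial has 4 distinct roots in F_{263^4}. By Möbius inversion the count is N_263(4) = (1/4) Σ_{d|4} μ(4/d) · 263^d = (1/4)(μ(4)·263^1 + μ(2)·263^2 + μ(1)·263^4) = 4784281392/4 = 1196070348.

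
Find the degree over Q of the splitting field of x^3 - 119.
[K : Q] = 6

The roots of x^3 - 119 are ∛119, ω∛119, ω^2∛119 where ω = e^(2πi/3) is a primitive cube root of unity, so K = Q(∛119, ω). Now [Q(∛119):Q] = 3 (since 119 is not a perfect cube, x^3 - 119 is irreducible) and [Q(ω):Q] = 2. Both 2 and 3 divide [K:Q], and [K:Q] ≤ 3·2 = 6, so [K:Q] = 6. (Equivalently: Q(∛119) ⊂ R but ω ∉ R, so [K : Q(∛119)] = 2.)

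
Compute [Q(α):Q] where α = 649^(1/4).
[Q(α):Q] = 4

α is a root of x^4 - 649. By Eisenstein's criterion at the prime p = 11 (which divides the constant term 649 but p^2 = 121 does not, since 649 is squarefree), x^4 - 649 is irreducible over Q. Hence [Q(α):Q] = 4.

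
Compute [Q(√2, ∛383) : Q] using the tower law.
[Q(√2, ∛383) : Q] = 6

Let L = Q(√2, ∛383). Since Q(√2) ⊂ L and [Q(√2):Q] = 2, the tower law gives 2 | [L:Q]. Likewise Q(∛383) ⊂ L with [Q(∛383):Q] = 3 (because 383 is not a perfect cube), so 3 | [L:Q]. As gcd(2,3) = 1, [L:Q] is divisible by 6. Conversely L is generated over Q by √2 and ∛383, so [L:Q] ≤ 2·3 = 6. Therefore [Q(√2, ∛383) : Q] = 6.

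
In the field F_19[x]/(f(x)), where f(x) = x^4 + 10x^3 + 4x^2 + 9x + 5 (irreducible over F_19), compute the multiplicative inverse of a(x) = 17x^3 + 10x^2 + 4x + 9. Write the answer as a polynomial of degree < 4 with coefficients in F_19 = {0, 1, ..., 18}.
a(x)^(-1) ≡ 14x^3 + 18x^2 + 6x + 2 (mod f(x))

Since f is irreducible over F_19, F_19[x]/(f) is a field and a(x) ≠ 0 has an inverse. Apply the extended Euclidean algorithm to f(x) and a(x) in F_19[x]: f(x) = (9x + 2)·a(x) + (5x^2 + 15x + 6);  a(x) = (11x + 7)·(5x^2 + 15x + 6) + (4x + 5);  (5x^2 + 15x + 6) = (6x + 1)·(4x + 5) + (1). The last nonzero remainder is the constant 1 = gcd(f, a) in F_19. Back-substituting through the division chain expresses 1 = s(x)·a(x) + t(x)·f(x) with s(x) ≡ 14x^3 + 18x^2 + 6x + 2 (mod f), so a(x)^(-1) ≡ s(x) = 14x^3 + 18x^2 + 6x + 2 (mod f). Check: (17x^3 + 10x^2 + 4x + 9)·(14x^3 + 18x^2 + 6x + 2) = 10x^6 + 9x^5 + 15x^4 + 7x^3 + 16x^2 + 5x + 18 ≡ 1 (mod x^4 + 10x^3 + 4x^2 + 9x + 5).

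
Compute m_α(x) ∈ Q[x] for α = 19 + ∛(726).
m_α(x) = x^3 - 57x^2 + 1083x - 7585

Set β = α - 19 = ∛(726), so β^3 = 726. Then (α - 19)^3 - 726 = 0, i.e. α is a root of g(x) = (x - 19)^3 - 726 = x^3 - 57x^2 + 1083x - 7585. Since g(x) = h(x - 19) where h(x) = x^3 - 726, and h is irreducible over Q (because 726 is not a perfect cube, so h has no rational root, and a monic cubic with no rational root is irreducible), g is also irreducible (irreducibility is preserved under the substitution x → x - 19). Hence m_α(x) = x^3 - 57x^2 + 1083x - 7585.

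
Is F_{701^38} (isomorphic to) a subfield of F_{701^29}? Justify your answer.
No: F_{701^38} is not a subfield of F_{701^29}

F_{p^m} embeds in F_{p^n} iff m | n. Here 38 ∤ 29 (since 29 = 0·38 + 29 with remainder 29 ≠ 0), so F_{701^38} is not a subfield of F_{701^29}. Equivalently: if it were, the tower law would give 38 = [F_{701^38}:F_701] dividing [F_{701^29}:F_701] = 29, contradiction.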